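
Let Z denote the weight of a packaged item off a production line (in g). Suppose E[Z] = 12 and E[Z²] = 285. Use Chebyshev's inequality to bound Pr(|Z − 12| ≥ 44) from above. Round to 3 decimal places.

0.073

Var(Z) = E[Z²] − (E[Z])² = 285 − 144 = 141.
Chebyshev's inequality: Pr(|Z − μ| ≥ t) ≤ Var(Z)/t² = 141/1936 = 0.0728.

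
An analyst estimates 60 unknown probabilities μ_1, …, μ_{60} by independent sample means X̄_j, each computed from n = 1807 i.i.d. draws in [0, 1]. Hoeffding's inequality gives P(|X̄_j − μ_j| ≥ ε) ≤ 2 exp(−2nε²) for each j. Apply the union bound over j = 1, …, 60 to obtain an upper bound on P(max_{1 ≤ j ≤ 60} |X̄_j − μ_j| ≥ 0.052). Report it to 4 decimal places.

0.0068

Per-experiment Hoeffding bound: 2·exp(−2·1807·0.052²) = 2·exp(−9.77226) = 0.00011402.
Union bound over 60 events: 60·0.00011402 = 0.00684.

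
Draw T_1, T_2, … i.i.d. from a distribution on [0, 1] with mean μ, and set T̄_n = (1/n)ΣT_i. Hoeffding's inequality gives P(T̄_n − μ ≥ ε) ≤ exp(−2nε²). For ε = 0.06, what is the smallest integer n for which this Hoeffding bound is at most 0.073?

364

Require exp(−2nε²) ≤ 0.073, i.e. 2nε² ≥ ln(1/0.073) = 2.617296.
So n ≥ 2.617296 / (2·0.06²) = 363.513.
The smallest integer n is 364.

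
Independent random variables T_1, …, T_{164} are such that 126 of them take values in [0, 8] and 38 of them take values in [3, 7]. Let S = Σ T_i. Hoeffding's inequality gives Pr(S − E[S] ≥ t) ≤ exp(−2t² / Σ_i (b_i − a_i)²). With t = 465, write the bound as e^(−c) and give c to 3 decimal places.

49.867

Σ(b_i − a_i)² = 126·8² + 38·4² = 8672.
c = 2t² / 8672 = 2·465² / 8672 = 49.8674.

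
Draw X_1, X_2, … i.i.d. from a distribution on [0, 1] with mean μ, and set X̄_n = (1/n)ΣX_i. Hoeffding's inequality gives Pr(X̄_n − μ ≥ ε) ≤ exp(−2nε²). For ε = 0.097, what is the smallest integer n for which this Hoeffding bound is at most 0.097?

124

Require exp(−2nε²) ≤ 0.097, i.e. 2nε² ≥ ln(1/0.097) = 2.333044.
So n ≥ 2.333044 / (2·0.097²) = 123.979.
The smallest integer n is 124.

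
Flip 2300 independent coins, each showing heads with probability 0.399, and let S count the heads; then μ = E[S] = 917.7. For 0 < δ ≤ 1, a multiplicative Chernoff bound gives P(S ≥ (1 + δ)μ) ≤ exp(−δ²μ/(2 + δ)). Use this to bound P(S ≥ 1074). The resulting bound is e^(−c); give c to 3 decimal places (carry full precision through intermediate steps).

12.266

Write 1074 = (1 + δ)μ, so δ = 1074/917.7 − 1 = 0.1703171…
Then the exponent is δ²μ/(2 + δ) = (1074 − μ)² / (μ·(2 + δ)) = 12.265748.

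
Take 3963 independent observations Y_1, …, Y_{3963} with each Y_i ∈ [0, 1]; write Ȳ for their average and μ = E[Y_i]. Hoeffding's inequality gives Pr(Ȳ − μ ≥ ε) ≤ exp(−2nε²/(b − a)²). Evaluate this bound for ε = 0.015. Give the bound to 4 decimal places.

Exponent: 2nε²/(b − a)² = 2·3963·0.015² / 1² = 1.78335.
Bound = exp(−1.78335) = 0.16807.

0.1681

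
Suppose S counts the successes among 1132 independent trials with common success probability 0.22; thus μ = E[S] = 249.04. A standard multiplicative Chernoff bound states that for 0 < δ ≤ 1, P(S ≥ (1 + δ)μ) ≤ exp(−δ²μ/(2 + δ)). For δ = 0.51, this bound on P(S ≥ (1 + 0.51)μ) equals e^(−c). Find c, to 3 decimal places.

c = δ²μ/(2 + δ) = 0.51²·249.04/(2 + 0.51) = 25.8069.

25.807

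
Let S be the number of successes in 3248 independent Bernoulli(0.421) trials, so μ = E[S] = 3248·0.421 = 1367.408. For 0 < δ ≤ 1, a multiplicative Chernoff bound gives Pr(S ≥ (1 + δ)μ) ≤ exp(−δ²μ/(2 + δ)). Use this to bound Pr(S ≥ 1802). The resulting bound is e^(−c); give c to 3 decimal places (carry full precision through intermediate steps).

59.592

Write 1802 = (1 + δ)μ, so δ = 1802/1367.408 − 1 = 0.3178217…
Then the exponent is δ²μ/(2 + δ) = (1802 − μ)² / (μ·(2 + δ)) = 59.591636.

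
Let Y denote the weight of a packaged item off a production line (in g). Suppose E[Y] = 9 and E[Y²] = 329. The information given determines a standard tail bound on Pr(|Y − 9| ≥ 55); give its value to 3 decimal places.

0.082

The first two moments determine the variance, so Chebyshev's inequality is the sharpest standard bound available.
Var(Y) = E[Y²] − (E[Y])² = 329 − 81 = 248.
Chebyshev's inequality: Pr(|Y − μ| ≥ t) ≤ Var(Y)/t² = 248/3025 = 0.0820.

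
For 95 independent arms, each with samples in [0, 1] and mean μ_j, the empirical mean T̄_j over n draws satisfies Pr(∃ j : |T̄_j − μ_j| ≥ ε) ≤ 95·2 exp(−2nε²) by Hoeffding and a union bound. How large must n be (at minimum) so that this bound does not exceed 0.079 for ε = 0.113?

Need 2·95·exp(−2nε²) ≤ 0.079, i.e. exp(−2nε²) ≤ 0.079/190.
So 2nε² ≥ ln(190/0.079) = 7.785331.
Hence n ≥ 7.785331/(2·0.113²) = 304.853.
The smallest integer n is 305.

305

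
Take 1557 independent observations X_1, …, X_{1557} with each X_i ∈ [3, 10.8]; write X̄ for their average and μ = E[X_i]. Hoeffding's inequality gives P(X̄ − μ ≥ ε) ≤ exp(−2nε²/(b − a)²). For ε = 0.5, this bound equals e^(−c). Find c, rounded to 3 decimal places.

c = 2nε²/(b − a)² = 2·1557·0.5² / 7.8² = 12.7959.

12.796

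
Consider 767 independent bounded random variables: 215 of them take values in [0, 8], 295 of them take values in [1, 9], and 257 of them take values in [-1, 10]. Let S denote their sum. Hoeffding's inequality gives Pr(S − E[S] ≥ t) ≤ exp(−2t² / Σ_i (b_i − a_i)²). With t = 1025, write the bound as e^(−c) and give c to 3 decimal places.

32.968

Σ(b_i − a_i)² = 215·8² + 295·8² + 257·11² = 63737.
c = 2t² / 63737 = 2·1025² / 63737 = 32.9675.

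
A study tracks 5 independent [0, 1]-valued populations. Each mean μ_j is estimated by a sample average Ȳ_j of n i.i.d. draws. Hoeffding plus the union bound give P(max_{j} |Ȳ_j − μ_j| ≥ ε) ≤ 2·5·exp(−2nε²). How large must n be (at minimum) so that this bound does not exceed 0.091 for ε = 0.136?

Need 2·5·exp(−2nε²) ≤ 0.091, i.e. exp(−2nε²) ≤ 0.091/10.
So 2nε² ≥ ln(10/0.091) = 4.699481.
Hence n ≥ 4.699481/(2·0.136²) = 127.040.
The smallest integer n is 128.

128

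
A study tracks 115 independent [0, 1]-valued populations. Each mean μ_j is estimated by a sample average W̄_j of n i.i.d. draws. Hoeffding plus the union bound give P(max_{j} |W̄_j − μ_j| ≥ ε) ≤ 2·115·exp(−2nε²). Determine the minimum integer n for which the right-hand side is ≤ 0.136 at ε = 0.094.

Need 2·115·exp(−2nε²) ≤ 0.136, i.e. exp(−2nε²) ≤ 0.136/230.
So 2nε² ≥ ln(230/0.136) = 7.433180.
Hence n ≥ 7.433180/(2·0.094²) = 420.619.
The smallest integer n is 421.

421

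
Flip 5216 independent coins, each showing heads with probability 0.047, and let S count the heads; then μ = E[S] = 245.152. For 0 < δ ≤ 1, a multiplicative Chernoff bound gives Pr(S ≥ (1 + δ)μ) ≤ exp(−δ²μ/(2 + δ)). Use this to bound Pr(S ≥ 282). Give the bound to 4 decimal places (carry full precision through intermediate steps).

0.0761

Write 282 = (1 + δ)μ, so δ = 282/245.152 − 1 = 0.1503067…
Then the exponent is δ²μ/(2 + δ) = (282 − μ)² / (μ·(2 + δ)) = 2.575680.
Bound = exp(−2.575680) = 0.07610.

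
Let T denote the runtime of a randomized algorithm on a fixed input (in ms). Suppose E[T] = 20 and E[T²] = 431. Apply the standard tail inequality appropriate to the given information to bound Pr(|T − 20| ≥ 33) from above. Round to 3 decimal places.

0.028

The first two moments determine the variance, so Chebyshev's inequality is the sharpest standard bound available.
Var(T) = E[T²] − (E[T])² = 431 − 400 = 31.
Chebyshev's inequality: Pr(|T − μ| ≥ t) ≤ Var(T)/t² = 31/1089 = 0.0285.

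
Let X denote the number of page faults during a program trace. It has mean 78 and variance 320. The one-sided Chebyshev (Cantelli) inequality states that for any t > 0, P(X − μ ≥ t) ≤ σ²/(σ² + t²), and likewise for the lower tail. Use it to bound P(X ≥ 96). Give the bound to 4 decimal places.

Here σ² = 320 and t = 18, so σ² + t² = 644.
Cantelli's bound: 320/644 = 0.4969.

0.4969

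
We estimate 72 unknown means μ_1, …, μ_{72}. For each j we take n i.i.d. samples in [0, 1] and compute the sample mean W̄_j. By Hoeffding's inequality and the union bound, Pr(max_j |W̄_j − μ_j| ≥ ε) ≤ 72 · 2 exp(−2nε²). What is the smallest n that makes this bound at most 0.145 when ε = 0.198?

89

Need 2·72·exp(−2nε²) ≤ 0.145, i.e. exp(−2nε²) ≤ 0.145/144.
So 2nε² ≥ ln(144/0.145) = 6.900835.
Hence n ≥ 6.900835/(2·0.198²) = 88.012.
The smallest integer n is 89.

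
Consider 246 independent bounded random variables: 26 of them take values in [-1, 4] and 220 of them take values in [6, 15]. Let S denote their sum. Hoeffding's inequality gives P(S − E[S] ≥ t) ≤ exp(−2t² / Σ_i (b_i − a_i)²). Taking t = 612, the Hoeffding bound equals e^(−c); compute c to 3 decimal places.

Σ(b_i − a_i)² = 26·5² + 220·9² = 18470.
c = 2t² / 18470 = 2·612² / 18470 = 40.5570.

40.557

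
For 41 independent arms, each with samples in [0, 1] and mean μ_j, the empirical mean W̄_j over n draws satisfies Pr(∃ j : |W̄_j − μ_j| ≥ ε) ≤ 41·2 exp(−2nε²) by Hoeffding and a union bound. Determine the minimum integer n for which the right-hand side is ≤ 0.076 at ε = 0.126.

220

Need 2·41·exp(−2nε²) ≤ 0.076, i.e. exp(−2nε²) ≤ 0.076/82.
So 2nε² ≥ ln(82/0.076) = 6.983741.
Hence n ≥ 6.983741/(2·0.126²) = 219.946.
The smallest integer n is 220.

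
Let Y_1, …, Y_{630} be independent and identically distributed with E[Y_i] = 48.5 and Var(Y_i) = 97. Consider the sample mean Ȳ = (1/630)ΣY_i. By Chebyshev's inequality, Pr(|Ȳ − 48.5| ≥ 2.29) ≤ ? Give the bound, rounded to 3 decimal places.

Var(Ȳ) = Var(Y_i)/n = 97/630 = 0.15397.
Chebyshev: Pr(|Ȳ − 48.5| ≥ 2.29) ≤ Var(Ȳ)/(2.29)² = 97/(630·2.29²) = 0.0294.

0.029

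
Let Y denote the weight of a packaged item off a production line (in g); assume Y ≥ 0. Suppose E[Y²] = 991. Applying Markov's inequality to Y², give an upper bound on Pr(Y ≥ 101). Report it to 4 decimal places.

0.0971

Since Y ≥ 0, the event {Y ≥ 101} is the same as {Y² ≥ 10201}.
Markov's inequality applied to Y² gives Pr(Y² ≥ 10201) ≤ E[Y²]/10201 = 991/10201 = 0.0971.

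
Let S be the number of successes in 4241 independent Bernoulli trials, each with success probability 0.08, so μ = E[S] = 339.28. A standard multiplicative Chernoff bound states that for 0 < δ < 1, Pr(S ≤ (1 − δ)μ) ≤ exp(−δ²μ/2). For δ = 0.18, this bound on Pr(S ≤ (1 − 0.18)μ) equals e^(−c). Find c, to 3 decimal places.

5.496

c = δ²μ/2 = 0.18²·339.28/2 = 5.4963.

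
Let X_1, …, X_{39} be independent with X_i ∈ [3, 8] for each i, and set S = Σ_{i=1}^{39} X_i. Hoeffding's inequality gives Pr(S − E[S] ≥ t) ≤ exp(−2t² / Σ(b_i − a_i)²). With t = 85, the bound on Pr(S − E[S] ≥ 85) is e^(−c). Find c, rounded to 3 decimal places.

Σ(b_i − a_i)² = 39·(5)² = 975.
c = 2t²/975 = 2·85²/975 = 14.8205.

14.821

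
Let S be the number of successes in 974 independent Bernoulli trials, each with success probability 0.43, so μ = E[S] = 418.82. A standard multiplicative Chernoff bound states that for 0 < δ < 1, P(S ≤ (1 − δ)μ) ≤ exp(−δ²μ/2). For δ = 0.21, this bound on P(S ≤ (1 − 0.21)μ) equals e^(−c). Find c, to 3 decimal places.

c = δ²μ/2 = 0.21²·418.82/2 = 9.2350.

9.235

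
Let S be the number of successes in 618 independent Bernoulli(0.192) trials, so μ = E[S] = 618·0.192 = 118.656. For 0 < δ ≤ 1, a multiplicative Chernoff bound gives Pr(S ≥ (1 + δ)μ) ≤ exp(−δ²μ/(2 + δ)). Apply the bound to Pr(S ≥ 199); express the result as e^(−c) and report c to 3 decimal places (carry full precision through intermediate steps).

20.321

Write 199 = (1 + δ)μ, so δ = 199/118.656 − 1 = 0.677117…
Then the exponent is δ²μ/(2 + δ) = (199 − μ)² / (μ·(2 + δ)) = 20.321223.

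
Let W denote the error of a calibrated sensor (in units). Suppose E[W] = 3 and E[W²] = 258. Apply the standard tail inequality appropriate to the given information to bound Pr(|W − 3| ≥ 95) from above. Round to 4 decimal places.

The first two moments determine the variance, so Chebyshev's inequality is the sharpest standard bound available.
Var(W) = E[W²] − (E[W])² = 258 − 9 = 249.
Chebyshev's inequality: Pr(|W − μ| ≥ t) ≤ Var(W)/t² = 249/9025 = 0.0276.

0.0276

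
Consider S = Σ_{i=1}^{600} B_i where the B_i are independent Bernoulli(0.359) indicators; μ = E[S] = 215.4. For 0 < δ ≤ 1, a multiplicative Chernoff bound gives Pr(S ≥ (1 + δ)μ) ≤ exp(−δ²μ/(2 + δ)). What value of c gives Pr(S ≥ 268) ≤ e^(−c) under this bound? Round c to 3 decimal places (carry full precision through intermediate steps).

5.724

Write 268 = (1 + δ)μ, so δ = 268/215.4 − 1 = 0.2441968…
Then the exponent is δ²μ/(2 + δ) = (268 − μ)² / (μ·(2 + δ)) = 5.723542.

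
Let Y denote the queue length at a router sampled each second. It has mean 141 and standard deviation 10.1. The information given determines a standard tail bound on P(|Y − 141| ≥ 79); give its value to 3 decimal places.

0.016

Mean and variance are known, so Chebyshev's inequality applies.
Chebyshev: P(|Y − μ| ≥ t) ≤ Var(Y)/t².
Var(Y) = σ² = 10.1² = 102.01.
Bound = 102.01 / 6241 = 0.0163.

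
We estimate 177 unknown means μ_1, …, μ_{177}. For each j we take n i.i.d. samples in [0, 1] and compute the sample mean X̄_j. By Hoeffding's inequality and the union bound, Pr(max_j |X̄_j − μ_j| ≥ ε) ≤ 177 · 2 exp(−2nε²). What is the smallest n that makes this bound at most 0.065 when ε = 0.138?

226

Need 2·177·exp(−2nε²) ≤ 0.065, i.e. exp(−2nε²) ≤ 0.065/354.
So 2nε² ≥ ln(354/0.065) = 8.602665.
Hence n ≥ 8.602665/(2·0.138²) = 225.863.
The smallest integer n is 226.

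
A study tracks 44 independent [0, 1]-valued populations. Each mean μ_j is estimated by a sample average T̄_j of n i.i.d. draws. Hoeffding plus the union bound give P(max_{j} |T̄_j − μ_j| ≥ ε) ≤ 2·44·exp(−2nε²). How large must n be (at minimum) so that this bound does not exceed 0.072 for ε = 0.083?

Need 2·44·exp(−2nε²) ≤ 0.072, i.e. exp(−2nε²) ≤ 0.072/88.
So 2nε² ≥ ln(88/0.072) = 7.108426.
Hence n ≥ 7.108426/(2·0.083²) = 515.926.
The smallest integer n is 516.

516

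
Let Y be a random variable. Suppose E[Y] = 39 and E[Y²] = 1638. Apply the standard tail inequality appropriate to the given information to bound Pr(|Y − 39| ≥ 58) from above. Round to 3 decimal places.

0.035

The first two moments determine the variance, so Chebyshev's inequality is the sharpest standard bound available.
Var(Y) = E[Y²] − (E[Y])² = 1638 − 1521 = 117.
Chebyshev's inequality: Pr(|Y − μ| ≥ t) ≤ Var(Y)/t² = 117/3364 = 0.0348.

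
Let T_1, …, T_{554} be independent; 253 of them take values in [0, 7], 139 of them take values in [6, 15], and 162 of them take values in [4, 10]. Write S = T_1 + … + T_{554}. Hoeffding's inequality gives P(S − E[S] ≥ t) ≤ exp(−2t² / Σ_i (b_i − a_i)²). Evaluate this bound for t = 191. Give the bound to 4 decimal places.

Σ(b_i − a_i)² = 253·7² + 139·9² + 162·6² = 29488.
Exponent = 2·191² / 29488 = 2.47429.
Bound = exp(−2.47429) = 0.08422.

0.0842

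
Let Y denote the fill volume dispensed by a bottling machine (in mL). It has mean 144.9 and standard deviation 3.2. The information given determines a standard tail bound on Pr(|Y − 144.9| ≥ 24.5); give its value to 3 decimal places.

0.017

Mean and variance are known, so Chebyshev's inequality applies.
Chebyshev: Pr(|Y − μ| ≥ t) ≤ Var(Y)/t².
Var(Y) = σ² = 3.2² = 10.24.
Bound = 10.24 / 600.25 = 0.0171.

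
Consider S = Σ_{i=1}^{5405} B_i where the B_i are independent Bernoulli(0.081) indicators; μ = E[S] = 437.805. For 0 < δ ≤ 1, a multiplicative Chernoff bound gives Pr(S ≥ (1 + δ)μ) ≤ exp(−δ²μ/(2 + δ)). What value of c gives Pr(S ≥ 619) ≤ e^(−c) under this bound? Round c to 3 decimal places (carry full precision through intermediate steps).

Write 619 = (1 + δ)μ, so δ = 619/437.805 − 1 = 0.4138715…
Then the exponent is δ²μ/(2 + δ) = (619 − μ)² / (μ·(2 + δ)) = 31.066874.

31.067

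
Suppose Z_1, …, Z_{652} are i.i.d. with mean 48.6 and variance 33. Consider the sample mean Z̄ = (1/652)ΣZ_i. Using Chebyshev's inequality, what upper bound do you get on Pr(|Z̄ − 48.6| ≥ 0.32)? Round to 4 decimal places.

Var(Z̄) = Var(Z_i)/n = 33/652 = 0.050613.
Chebyshev: Pr(|Z̄ − 48.6| ≥ 0.32) ≤ Var(Z̄)/(0.32)² = 33/(652·0.32²) = 0.4943.

0.4943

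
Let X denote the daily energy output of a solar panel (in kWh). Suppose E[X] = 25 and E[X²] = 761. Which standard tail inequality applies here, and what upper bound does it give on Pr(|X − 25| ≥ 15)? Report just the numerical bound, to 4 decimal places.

The first two moments determine the variance, so Chebyshev's inequality is the sharpest standard bound available.
Var(X) = E[X²] − (E[X])² = 761 − 625 = 136.
Chebyshev's inequality: Pr(|X − μ| ≥ t) ≤ Var(X)/t² = 136/225 = 0.6044.

0.6044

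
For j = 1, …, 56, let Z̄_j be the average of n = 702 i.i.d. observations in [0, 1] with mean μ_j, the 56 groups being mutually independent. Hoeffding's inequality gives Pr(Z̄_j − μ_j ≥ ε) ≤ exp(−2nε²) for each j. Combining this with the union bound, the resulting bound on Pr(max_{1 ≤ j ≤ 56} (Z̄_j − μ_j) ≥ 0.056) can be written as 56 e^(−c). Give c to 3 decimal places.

4.403

Union bound over the 56 events: Pr(max_{1 ≤ j ≤ 56} (Z̄_j − μ_j) ≥ 0.056) ≤ 56·exp(−2nε²) = 56 exp(−2·702·0.056²).
So c = 2·702·0.056² = 4.4029.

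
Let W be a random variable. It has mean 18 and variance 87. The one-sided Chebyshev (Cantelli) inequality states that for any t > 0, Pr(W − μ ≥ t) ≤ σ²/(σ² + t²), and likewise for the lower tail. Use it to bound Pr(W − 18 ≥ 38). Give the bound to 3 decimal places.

0.057

Here σ² = 87 and t = 38, so σ² + t² = 1531.
Cantelli's bound: 87/1531 = 0.0568.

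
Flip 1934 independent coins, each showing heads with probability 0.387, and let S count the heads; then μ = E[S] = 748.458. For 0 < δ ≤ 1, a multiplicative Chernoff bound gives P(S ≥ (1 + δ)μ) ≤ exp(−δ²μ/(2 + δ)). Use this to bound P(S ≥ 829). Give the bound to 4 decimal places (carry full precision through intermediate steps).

0.0164

Write 829 = (1 + δ)μ, so δ = 829/748.458 − 1 = 0.1076106…
Then the exponent is δ²μ/(2 + δ) = (829 − μ)² / (μ·(2 + δ)) = 4.112321.
Bound = exp(−4.112321) = 0.01637.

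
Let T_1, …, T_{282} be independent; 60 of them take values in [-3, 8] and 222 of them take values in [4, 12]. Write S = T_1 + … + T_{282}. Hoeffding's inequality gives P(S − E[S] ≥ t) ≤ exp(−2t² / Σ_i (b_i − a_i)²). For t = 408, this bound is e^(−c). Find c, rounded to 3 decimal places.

15.508

Σ(b_i − a_i)² = 60·11² + 222·8² = 21468.
c = 2t² / 21468 = 2·408² / 21468 = 15.5081.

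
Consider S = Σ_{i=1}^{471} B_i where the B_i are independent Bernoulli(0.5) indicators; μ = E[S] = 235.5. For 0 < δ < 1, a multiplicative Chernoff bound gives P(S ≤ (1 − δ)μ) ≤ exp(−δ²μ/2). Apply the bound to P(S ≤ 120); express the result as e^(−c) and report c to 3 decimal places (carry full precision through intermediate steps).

28.323

Write 120 = (1 − δ)μ, so δ = 1 − 120/235.5 = 0.4904459…
Then the exponent is δ²μ/2 = (μ − 120)²/(2μ) = 28.323248.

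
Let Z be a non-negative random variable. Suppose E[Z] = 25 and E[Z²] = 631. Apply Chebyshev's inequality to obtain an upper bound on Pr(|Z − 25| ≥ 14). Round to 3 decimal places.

Var(Z) = E[Z²] − (E[Z])² = 631 − 625 = 6.
Chebyshev's inequality: Pr(|Z − μ| ≥ t) ≤ Var(Z)/t² = 6/196 = 0.0306.

0.031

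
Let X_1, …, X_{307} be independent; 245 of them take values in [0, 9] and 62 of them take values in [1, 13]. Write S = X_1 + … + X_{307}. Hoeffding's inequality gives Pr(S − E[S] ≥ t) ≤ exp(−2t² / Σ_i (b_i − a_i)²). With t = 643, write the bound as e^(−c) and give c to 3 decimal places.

Σ(b_i − a_i)² = 245·9² + 62·12² = 28773.
c = 2t² / 28773 = 2·643² / 28773 = 28.7387.

28.739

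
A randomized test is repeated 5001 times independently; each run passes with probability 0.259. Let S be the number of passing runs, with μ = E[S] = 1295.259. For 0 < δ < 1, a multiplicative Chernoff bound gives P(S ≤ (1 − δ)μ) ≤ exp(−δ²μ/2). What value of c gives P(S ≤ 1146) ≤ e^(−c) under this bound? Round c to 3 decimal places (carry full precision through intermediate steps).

8.600

Write 1146 = (1 − δ)μ, so δ = 1 − 1146/1295.259 = 0.1152349…
Then the exponent is δ²μ/2 = (μ − 1146)²/(2μ) = 8.599921.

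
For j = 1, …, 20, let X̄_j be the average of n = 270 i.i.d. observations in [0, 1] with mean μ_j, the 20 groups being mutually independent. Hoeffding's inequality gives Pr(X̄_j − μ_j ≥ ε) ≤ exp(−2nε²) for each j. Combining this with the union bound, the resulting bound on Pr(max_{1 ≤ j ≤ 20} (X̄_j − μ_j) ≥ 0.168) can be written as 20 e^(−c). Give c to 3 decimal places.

Union bound over the 20 events: Pr(max_{1 ≤ j ≤ 20} (X̄_j − μ_j) ≥ 0.168) ≤ 20·exp(−2nε²) = 20 exp(−2·270·0.168²).
So c = 2·270·0.168² = 15.2410.

15.241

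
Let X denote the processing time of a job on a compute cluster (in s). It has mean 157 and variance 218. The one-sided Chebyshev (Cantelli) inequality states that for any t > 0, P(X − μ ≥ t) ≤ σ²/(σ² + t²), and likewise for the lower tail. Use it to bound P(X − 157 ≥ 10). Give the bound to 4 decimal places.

Here σ² = 218 and t = 10, so σ² + t² = 318.
Cantelli's bound: 218/318 = 0.6855.

0.6855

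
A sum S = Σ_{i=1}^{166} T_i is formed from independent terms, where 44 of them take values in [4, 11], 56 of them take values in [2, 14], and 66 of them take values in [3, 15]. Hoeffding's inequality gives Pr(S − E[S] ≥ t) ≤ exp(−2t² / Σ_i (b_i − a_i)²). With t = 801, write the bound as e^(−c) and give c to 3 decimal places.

65.058

Σ(b_i − a_i)² = 44·7² + 56·12² + 66·12² = 19724.
c = 2t² / 19724 = 2·801² / 19724 = 65.0579.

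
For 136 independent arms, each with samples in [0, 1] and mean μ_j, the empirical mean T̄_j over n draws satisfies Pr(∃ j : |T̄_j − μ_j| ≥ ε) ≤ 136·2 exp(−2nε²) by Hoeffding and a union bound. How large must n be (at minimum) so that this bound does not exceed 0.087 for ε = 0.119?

285

Need 2·136·exp(−2nε²) ≤ 0.087, i.e. exp(−2nε²) ≤ 0.087/272.
So 2nε² ≥ ln(272/0.087) = 8.047649.
Hence n ≥ 8.047649/(2·0.119²) = 284.148.
The smallest integer n is 285.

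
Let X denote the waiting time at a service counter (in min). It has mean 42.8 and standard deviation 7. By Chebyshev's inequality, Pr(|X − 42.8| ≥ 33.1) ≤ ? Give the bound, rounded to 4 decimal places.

0.0447

Chebyshev: Pr(|X − μ| ≥ t) ≤ Var(X)/t².
Var(X) = σ² = 7² = 49.
Bound = 49 / 1095.61 = 0.0447.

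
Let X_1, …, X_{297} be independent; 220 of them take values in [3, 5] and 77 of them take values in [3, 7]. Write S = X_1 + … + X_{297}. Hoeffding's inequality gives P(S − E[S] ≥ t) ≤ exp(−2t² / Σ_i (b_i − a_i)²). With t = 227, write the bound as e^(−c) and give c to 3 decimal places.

48.796

Σ(b_i − a_i)² = 220·2² + 77·4² = 2112.
c = 2t² / 2112 = 2·227² / 2112 = 48.7964.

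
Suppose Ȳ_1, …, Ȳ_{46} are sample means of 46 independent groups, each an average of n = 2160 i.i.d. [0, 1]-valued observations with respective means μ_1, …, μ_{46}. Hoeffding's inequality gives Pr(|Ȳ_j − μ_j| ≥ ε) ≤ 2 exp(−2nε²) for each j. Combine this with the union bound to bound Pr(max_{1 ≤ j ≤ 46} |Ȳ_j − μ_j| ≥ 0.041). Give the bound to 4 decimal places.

Per-experiment Hoeffding bound: 2·exp(−2·2160·0.041²) = 2·exp(−7.26192) = 0.0014035.
Union bound over 46 events: 46·0.0014035 = 0.06456.

0.0646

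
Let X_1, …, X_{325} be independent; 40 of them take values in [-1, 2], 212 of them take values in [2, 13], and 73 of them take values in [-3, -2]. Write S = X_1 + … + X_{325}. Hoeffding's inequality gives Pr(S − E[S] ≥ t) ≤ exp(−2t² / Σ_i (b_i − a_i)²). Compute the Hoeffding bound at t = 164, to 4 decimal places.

Σ(b_i − a_i)² = 40·3² + 212·11² + 73·1² = 26085.
Exponent = 2·164² / 26085 = 2.06218.
Bound = exp(−2.06218) = 0.12718.

0.1272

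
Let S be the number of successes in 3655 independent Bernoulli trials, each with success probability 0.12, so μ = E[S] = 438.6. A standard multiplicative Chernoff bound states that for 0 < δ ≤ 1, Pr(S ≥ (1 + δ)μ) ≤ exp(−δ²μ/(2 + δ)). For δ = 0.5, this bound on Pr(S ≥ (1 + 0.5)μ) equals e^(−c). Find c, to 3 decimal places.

43.860

c = δ²μ/(2 + δ) = 0.5²·438.6/(2 + 0.5) = 43.8600.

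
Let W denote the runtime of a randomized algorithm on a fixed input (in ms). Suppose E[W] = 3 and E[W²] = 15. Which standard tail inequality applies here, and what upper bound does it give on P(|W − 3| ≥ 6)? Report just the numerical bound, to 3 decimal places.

The first two moments determine the variance, so Chebyshev's inequality is the sharpest standard bound available.
Var(W) = E[W²] − (E[W])² = 15 − 9 = 6.
Chebyshev's inequality: P(|W − μ| ≥ t) ≤ Var(W)/t² = 6/36 = 0.1667.

0.167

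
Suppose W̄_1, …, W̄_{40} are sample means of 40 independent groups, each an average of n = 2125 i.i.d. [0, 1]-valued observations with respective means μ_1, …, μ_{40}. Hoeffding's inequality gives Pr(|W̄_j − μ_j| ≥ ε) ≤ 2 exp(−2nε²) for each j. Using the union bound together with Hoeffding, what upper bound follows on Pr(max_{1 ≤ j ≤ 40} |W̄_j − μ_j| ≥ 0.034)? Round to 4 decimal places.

0.5880

Per-experiment Hoeffding bound: 2·exp(−2·2125·0.034²) = 2·exp(−4.91300) = 0.014701.
Union bound over 40 events: 40·0.014701 = 0.58803.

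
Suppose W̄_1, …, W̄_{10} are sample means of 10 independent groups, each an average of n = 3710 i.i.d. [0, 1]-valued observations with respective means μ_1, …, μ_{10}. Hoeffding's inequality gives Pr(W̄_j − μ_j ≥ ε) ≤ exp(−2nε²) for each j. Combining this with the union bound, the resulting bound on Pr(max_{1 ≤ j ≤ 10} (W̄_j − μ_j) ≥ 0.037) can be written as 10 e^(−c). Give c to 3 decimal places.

Union bound over the 10 events: Pr(max_{1 ≤ j ≤ 10} (W̄_j − μ_j) ≥ 0.037) ≤ 10·exp(−2nε²) = 10 exp(−2·3710·0.037²).
So c = 2·3710·0.037² = 10.1580.

10.158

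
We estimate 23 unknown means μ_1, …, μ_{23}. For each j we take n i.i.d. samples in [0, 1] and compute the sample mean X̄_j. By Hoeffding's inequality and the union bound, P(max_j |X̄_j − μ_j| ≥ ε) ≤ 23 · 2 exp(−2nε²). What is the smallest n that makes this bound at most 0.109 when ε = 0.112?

241

Need 2·23·exp(−2nε²) ≤ 0.109, i.e. exp(−2nε²) ≤ 0.109/46.
So 2nε² ≥ ln(46/0.109) = 6.045049.
Hence n ≥ 6.045049/(2·0.112²) = 240.954.
The smallest integer n is 241.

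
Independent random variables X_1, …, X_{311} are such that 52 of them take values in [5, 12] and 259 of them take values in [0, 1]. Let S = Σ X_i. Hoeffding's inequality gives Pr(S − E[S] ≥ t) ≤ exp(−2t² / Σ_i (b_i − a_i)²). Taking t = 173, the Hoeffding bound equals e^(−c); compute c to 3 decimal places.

21.325

Σ(b_i − a_i)² = 52·7² + 259·1² = 2807.
c = 2t² / 2807 = 2·173² / 2807 = 21.3245.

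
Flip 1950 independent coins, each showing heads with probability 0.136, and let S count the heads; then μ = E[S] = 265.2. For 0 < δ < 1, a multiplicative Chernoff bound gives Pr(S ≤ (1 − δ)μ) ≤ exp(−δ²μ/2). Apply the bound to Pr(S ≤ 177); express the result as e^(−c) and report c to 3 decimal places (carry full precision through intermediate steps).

Write 177 = (1 − δ)μ, so δ = 1 − 177/265.2 = 0.3325792…
Then the exponent is δ²μ/2 = (μ − 177)²/(2μ) = 14.666742.

14.667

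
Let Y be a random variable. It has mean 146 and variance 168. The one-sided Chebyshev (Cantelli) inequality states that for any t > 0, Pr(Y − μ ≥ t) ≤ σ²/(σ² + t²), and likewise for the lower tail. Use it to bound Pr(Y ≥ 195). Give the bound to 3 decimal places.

Here σ² = 168 and t = 49, so σ² + t² = 2569.
Cantelli's bound: 168/2569 = 0.0654.

0.065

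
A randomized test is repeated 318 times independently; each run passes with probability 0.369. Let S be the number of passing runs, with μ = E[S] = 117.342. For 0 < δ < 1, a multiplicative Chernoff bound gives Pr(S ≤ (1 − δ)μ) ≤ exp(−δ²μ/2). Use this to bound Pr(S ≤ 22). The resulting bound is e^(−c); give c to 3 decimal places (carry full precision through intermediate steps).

Write 22 = (1 − δ)μ, so δ = 1 − 22/117.342 = 0.8125138…
Then the exponent is δ²μ/2 = (μ − 22)²/(2μ) = 38.733348.

38.733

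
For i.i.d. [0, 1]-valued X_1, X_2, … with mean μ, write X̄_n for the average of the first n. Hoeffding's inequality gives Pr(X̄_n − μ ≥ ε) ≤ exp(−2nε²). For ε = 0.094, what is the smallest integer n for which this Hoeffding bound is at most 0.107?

127

Require exp(−2nε²) ≤ 0.107, i.e. 2nε² ≥ ln(1/0.107) = 2.234926.
So n ≥ 2.234926 / (2·0.094²) = 126.467.
The smallest integer n is 127.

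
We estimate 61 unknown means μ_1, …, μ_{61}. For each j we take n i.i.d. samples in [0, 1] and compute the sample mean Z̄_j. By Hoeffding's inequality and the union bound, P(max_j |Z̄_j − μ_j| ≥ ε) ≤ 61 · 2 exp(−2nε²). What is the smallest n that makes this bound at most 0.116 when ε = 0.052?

1287

Need 2·61·exp(−2nε²) ≤ 0.116, i.e. exp(−2nε²) ≤ 0.116/122.
So 2nε² ≥ ln(122/0.116) = 6.958186.
Hence n ≥ 6.958186/(2·0.052²) = 1286.647.
The smallest integer n is 1287.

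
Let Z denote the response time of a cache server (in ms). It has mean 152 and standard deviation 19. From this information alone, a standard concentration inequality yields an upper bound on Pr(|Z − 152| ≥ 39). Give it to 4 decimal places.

Mean and variance are known, so Chebyshev's inequality applies.
Chebyshev: Pr(|Z − μ| ≥ t) ≤ Var(Z)/t².
Var(Z) = σ² = 19² = 361.
Bound = 361 / 1521 = 0.2373.

0.2373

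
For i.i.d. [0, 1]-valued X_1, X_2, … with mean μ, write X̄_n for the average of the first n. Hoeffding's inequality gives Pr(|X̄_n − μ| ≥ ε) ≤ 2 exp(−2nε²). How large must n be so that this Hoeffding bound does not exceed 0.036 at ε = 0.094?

228

Require 2·exp(−2nε²) ≤ 0.036, i.e. 2nε² ≥ ln(2/0.036) = 4.017384.
So n ≥ 4.017384 / (2·0.094²) = 227.330.
The smallest integer n is 228.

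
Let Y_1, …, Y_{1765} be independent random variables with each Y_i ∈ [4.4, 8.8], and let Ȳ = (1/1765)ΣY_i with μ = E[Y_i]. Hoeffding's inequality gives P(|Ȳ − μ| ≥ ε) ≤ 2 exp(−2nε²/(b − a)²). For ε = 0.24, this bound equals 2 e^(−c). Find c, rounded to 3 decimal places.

c = 2nε²/(b − a)² = 2·1765·0.24² / 4.4² = 10.5025.

10.502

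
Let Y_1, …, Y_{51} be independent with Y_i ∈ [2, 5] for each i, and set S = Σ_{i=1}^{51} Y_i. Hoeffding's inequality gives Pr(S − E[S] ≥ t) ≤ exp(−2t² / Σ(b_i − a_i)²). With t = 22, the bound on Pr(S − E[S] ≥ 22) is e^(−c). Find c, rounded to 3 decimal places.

Σ(b_i − a_i)² = 51·(3)² = 459.
c = 2t²/459 = 2·22²/459 = 2.1089.

2.109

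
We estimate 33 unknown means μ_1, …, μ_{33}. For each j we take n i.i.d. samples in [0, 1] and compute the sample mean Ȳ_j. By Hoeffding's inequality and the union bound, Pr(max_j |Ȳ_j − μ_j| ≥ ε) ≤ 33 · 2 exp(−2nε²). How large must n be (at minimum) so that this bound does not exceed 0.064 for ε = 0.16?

Need 2·33·exp(−2nε²) ≤ 0.064, i.e. exp(−2nε²) ≤ 0.064/66.
So 2nε² ≥ ln(66/0.064) = 6.938527.
Hence n ≥ 6.938527/(2·0.16²) = 135.518.
The smallest integer n is 136.

136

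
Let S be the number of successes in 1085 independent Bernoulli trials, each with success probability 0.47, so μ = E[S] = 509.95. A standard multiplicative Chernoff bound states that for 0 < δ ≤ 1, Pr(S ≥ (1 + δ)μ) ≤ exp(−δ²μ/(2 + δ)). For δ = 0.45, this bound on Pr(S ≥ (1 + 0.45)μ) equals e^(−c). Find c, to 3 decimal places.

c = δ²μ/(2 + δ) = 0.45²·509.95/(2 + 0.45) = 42.1489.

42.149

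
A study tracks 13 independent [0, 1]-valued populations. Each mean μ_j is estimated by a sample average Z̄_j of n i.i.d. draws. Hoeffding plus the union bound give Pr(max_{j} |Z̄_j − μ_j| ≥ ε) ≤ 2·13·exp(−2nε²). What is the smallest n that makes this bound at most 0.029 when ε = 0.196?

Need 2·13·exp(−2nε²) ≤ 0.029, i.e. exp(−2nε²) ≤ 0.029/26.
So 2nε² ≥ ln(26/0.029) = 6.798556.
Hence n ≥ 6.798556/(2·0.196²) = 88.486.
The smallest integer n is 89.

89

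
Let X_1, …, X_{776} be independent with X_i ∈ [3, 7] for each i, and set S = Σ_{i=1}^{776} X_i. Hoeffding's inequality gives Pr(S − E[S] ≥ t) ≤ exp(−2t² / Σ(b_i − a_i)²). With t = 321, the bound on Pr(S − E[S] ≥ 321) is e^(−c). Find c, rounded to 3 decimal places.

16.598

Σ(b_i − a_i)² = 776·(4)² = 12416.
c = 2t²/12416 = 2·321²/12416 = 16.5981.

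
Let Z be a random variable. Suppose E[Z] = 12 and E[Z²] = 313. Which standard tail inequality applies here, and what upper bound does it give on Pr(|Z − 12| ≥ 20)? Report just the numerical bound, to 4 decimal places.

0.4225

The first two moments determine the variance, so Chebyshev's inequality is the sharpest standard bound available.
Var(Z) = E[Z²] − (E[Z])² = 313 − 144 = 169.
Chebyshev's inequality: Pr(|Z − μ| ≥ t) ≤ Var(Z)/t² = 169/400 = 0.4225.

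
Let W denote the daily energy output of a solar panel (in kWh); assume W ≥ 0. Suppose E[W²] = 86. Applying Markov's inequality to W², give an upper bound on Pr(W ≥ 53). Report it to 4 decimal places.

0.0306

Since W ≥ 0, the event {W ≥ 53} is the same as {W² ≥ 2809}.
Markov's inequality applied to W² gives Pr(W² ≥ 2809) ≤ E[W²]/2809 = 86/2809 = 0.0306.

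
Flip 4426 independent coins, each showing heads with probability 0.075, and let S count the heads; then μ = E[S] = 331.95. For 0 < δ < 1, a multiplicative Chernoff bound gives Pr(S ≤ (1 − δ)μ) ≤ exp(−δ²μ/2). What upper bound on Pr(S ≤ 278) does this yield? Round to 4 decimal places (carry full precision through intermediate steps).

0.0125

Write 278 = (1 − δ)μ, so δ = 1 − 278/331.95 = 0.1625245…
Then the exponent is δ²μ/2 = (μ − 278)²/(2μ) = 4.384098.
Bound = exp(−4.384098) = 0.01247.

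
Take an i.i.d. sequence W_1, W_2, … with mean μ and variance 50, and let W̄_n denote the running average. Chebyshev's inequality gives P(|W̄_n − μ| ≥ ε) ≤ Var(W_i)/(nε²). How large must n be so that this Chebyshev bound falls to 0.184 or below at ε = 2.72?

Require 50/(n·2.72²) ≤ 0.184, i.e. n ≥ 50/(0.184·2.72²) = 36.729.
The smallest integer n is 37.

37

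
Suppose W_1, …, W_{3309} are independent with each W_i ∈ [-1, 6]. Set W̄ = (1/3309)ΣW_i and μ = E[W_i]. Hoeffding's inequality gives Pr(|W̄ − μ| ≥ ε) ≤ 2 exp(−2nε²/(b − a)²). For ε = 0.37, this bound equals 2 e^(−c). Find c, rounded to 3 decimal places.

c = 2nε²/(b − a)² = 2·3309·0.37² / 7² = 18.4899.

18.490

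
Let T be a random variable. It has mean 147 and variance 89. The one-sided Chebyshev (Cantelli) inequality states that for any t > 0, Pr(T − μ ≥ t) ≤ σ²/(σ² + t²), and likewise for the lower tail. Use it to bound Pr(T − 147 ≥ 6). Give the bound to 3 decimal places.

Here σ² = 89 and t = 6, so σ² + t² = 125.
Cantelli's bound: 89/125 = 0.7120.

0.712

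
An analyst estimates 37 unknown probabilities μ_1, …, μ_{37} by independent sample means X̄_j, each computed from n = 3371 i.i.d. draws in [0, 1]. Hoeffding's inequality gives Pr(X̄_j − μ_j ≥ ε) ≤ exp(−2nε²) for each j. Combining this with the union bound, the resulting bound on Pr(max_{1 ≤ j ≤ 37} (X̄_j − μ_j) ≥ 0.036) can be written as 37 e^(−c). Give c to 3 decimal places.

Union bound over the 37 events: Pr(max_{1 ≤ j ≤ 37} (X̄_j − μ_j) ≥ 0.036) ≤ 37·exp(−2nε²) = 37 exp(−2·3371·0.036²).
So c = 2·3371·0.036² = 8.7376.

8.738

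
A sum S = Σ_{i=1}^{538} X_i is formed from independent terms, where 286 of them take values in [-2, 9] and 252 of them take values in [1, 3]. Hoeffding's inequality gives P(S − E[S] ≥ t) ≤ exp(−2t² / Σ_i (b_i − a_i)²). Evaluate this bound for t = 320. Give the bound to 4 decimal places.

Σ(b_i − a_i)² = 286·11² + 252·2² = 35614.
Exponent = 2·320² / 35614 = 5.75055.
Bound = exp(−5.75055) = 0.00318.

0.0032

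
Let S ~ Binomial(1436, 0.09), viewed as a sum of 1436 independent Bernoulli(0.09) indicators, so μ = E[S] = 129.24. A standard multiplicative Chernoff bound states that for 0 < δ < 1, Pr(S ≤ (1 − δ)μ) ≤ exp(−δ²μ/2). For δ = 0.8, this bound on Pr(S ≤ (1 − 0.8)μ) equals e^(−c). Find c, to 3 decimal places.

c = δ²μ/2 = 0.8²·129.24/2 = 41.3568.

41.357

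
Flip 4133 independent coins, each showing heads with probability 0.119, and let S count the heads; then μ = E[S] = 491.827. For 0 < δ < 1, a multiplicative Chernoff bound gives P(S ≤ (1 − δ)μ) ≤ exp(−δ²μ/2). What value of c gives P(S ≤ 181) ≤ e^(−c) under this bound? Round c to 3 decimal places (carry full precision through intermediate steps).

Write 181 = (1 − δ)μ, so δ = 1 − 181/491.827 = 0.6319844…
Then the exponent is δ²μ/2 = (μ − 181)²/(2μ) = 98.218910.

98.219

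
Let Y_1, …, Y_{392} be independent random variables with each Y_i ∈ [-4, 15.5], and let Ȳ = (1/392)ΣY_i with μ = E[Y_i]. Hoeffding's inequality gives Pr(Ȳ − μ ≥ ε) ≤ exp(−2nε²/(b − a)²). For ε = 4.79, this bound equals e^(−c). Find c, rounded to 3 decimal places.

c = 2nε²/(b − a)² = 2·392·4.79² / 19.5² = 47.3062.

47.306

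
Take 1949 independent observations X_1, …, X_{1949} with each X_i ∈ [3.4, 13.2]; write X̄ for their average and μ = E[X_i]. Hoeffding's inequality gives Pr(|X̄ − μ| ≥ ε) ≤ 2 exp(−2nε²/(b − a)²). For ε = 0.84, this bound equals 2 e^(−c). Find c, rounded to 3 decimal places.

c = 2nε²/(b − a)² = 2·1949·0.84² / 9.8² = 28.6384.

28.638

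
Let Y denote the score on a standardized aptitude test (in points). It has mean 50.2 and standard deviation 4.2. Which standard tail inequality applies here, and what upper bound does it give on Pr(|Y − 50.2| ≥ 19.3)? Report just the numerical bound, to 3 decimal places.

0.047

Mean and variance are known, so Chebyshev's inequality applies.
Chebyshev: Pr(|Y − μ| ≥ t) ≤ Var(Y)/t².
Var(Y) = σ² = 4.2² = 17.64.
Bound = 17.64 / 372.49 = 0.0474.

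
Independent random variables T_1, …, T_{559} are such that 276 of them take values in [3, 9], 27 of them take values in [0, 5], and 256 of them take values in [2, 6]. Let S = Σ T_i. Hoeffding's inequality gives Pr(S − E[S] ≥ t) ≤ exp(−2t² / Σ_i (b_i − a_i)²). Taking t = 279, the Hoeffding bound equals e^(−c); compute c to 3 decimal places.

Σ(b_i − a_i)² = 276·6² + 27·5² + 256·4² = 14707.
c = 2t² / 14707 = 2·279² / 14707 = 10.5856.

10.586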